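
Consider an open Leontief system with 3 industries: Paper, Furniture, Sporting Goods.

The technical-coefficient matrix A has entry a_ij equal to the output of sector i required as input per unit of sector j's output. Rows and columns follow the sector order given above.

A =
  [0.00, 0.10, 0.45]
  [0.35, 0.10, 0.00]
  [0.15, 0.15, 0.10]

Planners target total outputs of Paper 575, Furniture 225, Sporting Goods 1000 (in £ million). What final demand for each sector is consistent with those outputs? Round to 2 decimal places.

I − A =
  [   1.00    -0.10    -0.45]
  [  -0.35     0.90     0.00]
  [  -0.15    -0.15     0.90]
d = (I − A) x:
  d_1 = (+1.00)·575 + (-0.10)·225 + (-0.45)·1000 = 102.50
  d_2 = (-0.35)·575 + (+0.90)·225 + (+0.00)·1000 = 1.25
  d_3 = (-0.15)·575 + (-0.15)·225 + (+0.90)·1000 = 780.00

d_1 = 102.50, d_2 = 1.25, d_3 = 780.00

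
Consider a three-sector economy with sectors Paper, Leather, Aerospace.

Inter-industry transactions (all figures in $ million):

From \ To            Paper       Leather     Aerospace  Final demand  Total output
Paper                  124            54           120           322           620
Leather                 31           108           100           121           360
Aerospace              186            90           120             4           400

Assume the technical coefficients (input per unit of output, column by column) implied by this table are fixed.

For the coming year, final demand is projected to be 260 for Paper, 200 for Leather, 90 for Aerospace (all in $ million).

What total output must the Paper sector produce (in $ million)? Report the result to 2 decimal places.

Technical coefficients a_ij = z_ij / X_j:
  a_PP = 124/620 = 0.20, a_LP = 31/620 = 0.05, a_AP = 186/620 = 0.30
  a_PL = 54/360 = 0.15, a_LL = 108/360 = 0.30, a_AL = 90/360 = 0.25
  a_PA = 120/400 = 0.30, a_LA = 100/400 = 0.25, a_AA = 120/400 = 0.30
I − A =
  [   0.80    -0.15    -0.30]
  [  -0.05     0.70    -0.25]
  [  -0.30    -0.25     0.70]
Cofactors of I−A, C_ij = (−1)^(i+j)·(minor ij) (rows/columns in the sector order above):
  C_11 = (0.70)(0.70) − (-0.25)(-0.25) = 0.4275
  C_12 = −[(-0.05)(0.70) − (-0.25)(-0.30)] = 0.1100
  C_13 = (-0.05)(-0.25) − (0.70)(-0.30) = 0.2225
  C_21 = −[(-0.15)(0.70) − (-0.30)(-0.25)] = 0.1800
  C_22 = (0.80)(0.70) − (-0.30)(-0.30) = 0.4700
  C_23 = −[(0.80)(-0.25) − (-0.15)(-0.30)] = 0.2450
  C_31 = (-0.15)(-0.25) − (-0.30)(0.70) = 0.2475
  C_32 = −[(0.80)(-0.25) − (-0.30)(-0.05)] = 0.2150
  C_33 = (0.80)(0.70) − (-0.15)(-0.05) = 0.5525
det(I−A) = Σ_j (I−A)_1j·C_1j = (0.80)(0.4275) + (-0.15)(0.1100) + (-0.30)(0.2225) = 0.25875
adj(I−A) = Cᵀ =
  [ 0.4275   0.1800   0.2475]
  [ 0.1100   0.4700   0.2150]
  [ 0.2225   0.2450   0.5525]
(I − A)⁻¹ = adj(I−A) / det(I−A) ≈
  [   1.6522     0.6957     0.9565]
  [   0.4251     1.8164     0.8309]
  [   0.8599     0.9469     2.1353]
x = (I − A)⁻¹ d = adj(I−A)·d / det(I−A), with det(I−A) = 0.25875:
  x_P = (0.4275·260 + 0.1800·200 + 0.2475·90) / 0.25875 = 169.425 / 0.25875 ≈ 654.78
  x_L = (0.1100·260 + 0.4700·200 + 0.2150·90) / 0.25875 = 141.95 / 0.25875 ≈ 548.60
  x_A = (0.2225·260 + 0.2450·200 + 0.5525·90) / 0.25875 = 156.575 / 0.25875 ≈ 605.12

x_P = 654.78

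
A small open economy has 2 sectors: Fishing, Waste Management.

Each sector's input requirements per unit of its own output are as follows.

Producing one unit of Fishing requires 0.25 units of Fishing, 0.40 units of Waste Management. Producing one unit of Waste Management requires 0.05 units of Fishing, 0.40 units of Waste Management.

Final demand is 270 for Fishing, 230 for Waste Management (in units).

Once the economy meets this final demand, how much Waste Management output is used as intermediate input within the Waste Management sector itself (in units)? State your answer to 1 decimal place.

I − A =
  [   0.75    -0.05]
  [  -0.40     0.60]
det(I−A) = (0.75)(0.60) − (-0.05)(-0.40) = 0.4300
adj(I−A) = [[0.60, 0.05], [0.40, 0.75]]
(I − A)⁻¹ = adj(I−A) / det(I−A) ≈
  [   1.3953     0.1163]
  [   0.9302     1.7442]
First solve x = (I − A)⁻¹ d = adj(I−A)·d / det(I−A); in particular x_W = (0.40·270 + 0.75·230) / 0.4300 = 280.50 / 0.4300 ≈ 652.326.
Intermediate flow from W to W: z_WW = a_WW · x_W = 0.40 × 280.50 / 0.4300 = 112.20 / 0.4300 ≈ 260.9.

z_WW = 260.9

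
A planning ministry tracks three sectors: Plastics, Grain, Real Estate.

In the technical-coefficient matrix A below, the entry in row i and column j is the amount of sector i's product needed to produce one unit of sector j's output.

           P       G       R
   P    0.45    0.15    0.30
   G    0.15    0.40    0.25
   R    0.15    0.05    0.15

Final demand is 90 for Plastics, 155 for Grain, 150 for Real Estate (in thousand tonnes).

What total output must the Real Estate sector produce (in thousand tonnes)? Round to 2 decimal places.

x_R = 285.26

I − A =
  [   0.55    -0.15    -0.30]
  [  -0.15     0.60    -0.25]
  [  -0.15    -0.05     0.85]
Cofactors of I−A, C_ij = (−1)^(i+j)·(minor ij) (rows/columns in the sector order above):
  C_11 = (0.60)(0.85) − (-0.25)(-0.05) = 0.4975
  C_12 = −[(-0.15)(0.85) − (-0.25)(-0.15)] = 0.1650
  C_13 = (-0.15)(-0.05) − (0.60)(-0.15) = 0.0975
  C_21 = −[(-0.15)(0.85) − (-0.30)(-0.05)] = 0.1425
  C_22 = (0.55)(0.85) − (-0.30)(-0.15) = 0.4225
  C_23 = −[(0.55)(-0.05) − (-0.15)(-0.15)] = 0.0500
  C_31 = (-0.15)(-0.25) − (-0.30)(0.60) = 0.2175
  C_32 = −[(0.55)(-0.25) − (-0.30)(-0.15)] = 0.1825
  C_33 = (0.55)(0.60) − (-0.15)(-0.15) = 0.3075
det(I−A) = Σ_j (I−A)_1j·C_1j = (0.55)(0.4975) + (-0.15)(0.1650) + (-0.30)(0.0975) = 0.219625
adj(I−A) = Cᵀ =
  [ 0.4975   0.1425   0.2175]
  [ 0.1650   0.4225   0.1825]
  [ 0.0975   0.0500   0.3075]
(I − A)⁻¹ = adj(I−A) / det(I−A) ≈
  [   2.2652     0.6488     0.9903]
  [   0.7513     1.9237     0.8310]
  [   0.4439     0.2277     1.4001]
x = (I − A)⁻¹ d = adj(I−A)·d / det(I−A), with det(I−A) = 0.219625:
  x_P = (0.4975·90 + 0.1425·155 + 0.2175·150) / 0.219625 = 99.4875 / 0.219625 ≈ 452.99
  x_G = (0.1650·90 + 0.4225·155 + 0.1825·150) / 0.219625 = 107.7125 / 0.219625 ≈ 490.44
  x_R = (0.0975·90 + 0.0500·155 + 0.3075·150) / 0.219625 = 62.65 / 0.219625 ≈ 285.26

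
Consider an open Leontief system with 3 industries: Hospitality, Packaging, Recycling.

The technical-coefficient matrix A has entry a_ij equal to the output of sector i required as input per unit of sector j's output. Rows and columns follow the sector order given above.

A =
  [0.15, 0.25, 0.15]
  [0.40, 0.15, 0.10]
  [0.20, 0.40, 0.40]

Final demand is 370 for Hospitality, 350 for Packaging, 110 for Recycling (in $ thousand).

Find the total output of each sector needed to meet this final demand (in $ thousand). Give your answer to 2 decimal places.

x_1 = 926.93, x_2 = 982.98, x_3 = 1147.63

I − A =
  [   0.85    -0.25    -0.15]
  [  -0.40     0.85    -0.10]
  [  -0.20    -0.40     0.60]
Cofactors of I−A, C_ij = (−1)^(i+j)·(minor ij) (rows/columns in the sector order above):
  C_11 = (0.85)(0.60) − (-0.10)(-0.40) = 0.4700
  C_12 = −[(-0.40)(0.60) − (-0.10)(-0.20)] = 0.2600
  C_13 = (-0.40)(-0.40) − (0.85)(-0.20) = 0.3300
  C_21 = −[(-0.25)(0.60) − (-0.15)(-0.40)] = 0.2100
  C_22 = (0.85)(0.60) − (-0.15)(-0.20) = 0.4800
  C_23 = −[(0.85)(-0.40) − (-0.25)(-0.20)] = 0.3900
  C_31 = (-0.25)(-0.10) − (-0.15)(0.85) = 0.1525
  C_32 = −[(0.85)(-0.10) − (-0.15)(-0.40)] = 0.1450
  C_33 = (0.85)(0.85) − (-0.25)(-0.40) = 0.6225
det(I−A) = Σ_j (I−A)_1j·C_1j = (0.85)(0.4700) + (-0.25)(0.2600) + (-0.15)(0.3300) = 0.2850
adj(I−A) = Cᵀ =
  [ 0.4700   0.2100   0.1525]
  [ 0.2600   0.4800   0.1450]
  [ 0.3300   0.3900   0.6225]
(I − A)⁻¹ = adj(I−A) / det(I−A) ≈
  [   1.6491     0.7368     0.5351]
  [   0.9123     1.6842     0.5088]
  [   1.1579     1.3684     2.1842]
x = (I − A)⁻¹ d = adj(I−A)·d / det(I−A), with det(I−A) = 0.2850:
  x_1 = (0.4700·370 + 0.2100·350 + 0.1525·110) / 0.2850 = 264.175 / 0.2850 ≈ 926.93
  x_2 = (0.2600·370 + 0.4800·350 + 0.1450·110) / 0.2850 = 280.15 / 0.2850 ≈ 982.98
  x_3 = (0.3300·370 + 0.3900·350 + 0.6225·110) / 0.2850 = 327.075 / 0.2850 ≈ 1147.63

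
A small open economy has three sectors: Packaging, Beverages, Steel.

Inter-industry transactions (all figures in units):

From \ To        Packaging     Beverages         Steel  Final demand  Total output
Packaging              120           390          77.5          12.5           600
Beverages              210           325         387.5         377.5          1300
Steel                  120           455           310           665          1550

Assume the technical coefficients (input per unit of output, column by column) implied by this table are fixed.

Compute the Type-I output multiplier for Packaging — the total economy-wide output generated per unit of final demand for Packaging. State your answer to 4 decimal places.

Technical coefficients a_ij = z_ij / X_j:
  a_11 = 120/600 = 0.20, a_21 = 210/600 = 0.35, a_31 = 120/600 = 0.20
  a_12 = 390/1300 = 0.30, a_22 = 325/1300 = 0.25, a_32 = 455/1300 = 0.35
  a_13 = 77.5/1550 = 0.05, a_23 = 387.5/1550 = 0.25, a_33 = 310/1550 = 0.20
I − A =
  [   0.80    -0.30    -0.05]
  [  -0.35     0.75    -0.25]
  [  -0.20    -0.35     0.80]
Cofactors of I−A, C_ij = (−1)^(i+j)·(minor ij) (rows/columns in the sector order above):
  C_11 = (0.75)(0.80) − (-0.25)(-0.35) = 0.5125
  C_12 = −[(-0.35)(0.80) − (-0.25)(-0.20)] = 0.3300
  C_13 = (-0.35)(-0.35) − (0.75)(-0.20) = 0.2725
  C_21 = −[(-0.30)(0.80) − (-0.05)(-0.35)] = 0.2575
  C_22 = (0.80)(0.80) − (-0.05)(-0.20) = 0.6300
  C_23 = −[(0.80)(-0.35) − (-0.30)(-0.20)] = 0.3400
  C_31 = (-0.30)(-0.25) − (-0.05)(0.75) = 0.1125
  C_32 = −[(0.80)(-0.25) − (-0.05)(-0.35)] = 0.2175
  C_33 = (0.80)(0.75) − (-0.30)(-0.35) = 0.4950
det(I−A) = Σ_j (I−A)_1j·C_1j = (0.80)(0.5125) + (-0.30)(0.3300) + (-0.05)(0.2725) = 0.297375
adj(I−A) = Cᵀ =
  [ 0.5125   0.2575   0.1125]
  [ 0.3300   0.6300   0.2175]
  [ 0.2725   0.3400   0.4950]
(I − A)⁻¹ = adj(I−A) / det(I−A) ≈
  [   1.72341     0.86591     0.37831]
  [   1.10971     2.11854     0.73140]
  [   0.91635     1.14334     1.66456]
The output multiplier for sector j is the column-j sum of the Leontief inverse (I − A)⁻¹ = adj(I−A) / det(I−A).
Column 1 of adj(I−A): (0.5125, 0.3300, 0.2725); det(I−A) = 0.297375.
m_1 = (0.5125 + 0.3300 + 0.2725) / 0.297375 = 1.115 / 0.297375 ≈ 3.7495.

m_1 = 3.7495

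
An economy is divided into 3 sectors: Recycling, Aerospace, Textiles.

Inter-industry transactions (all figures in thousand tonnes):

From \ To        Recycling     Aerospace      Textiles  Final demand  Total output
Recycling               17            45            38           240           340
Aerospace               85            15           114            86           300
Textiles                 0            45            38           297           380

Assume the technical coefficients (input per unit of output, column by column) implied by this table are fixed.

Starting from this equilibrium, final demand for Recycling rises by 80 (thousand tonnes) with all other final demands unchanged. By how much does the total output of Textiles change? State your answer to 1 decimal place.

Δx_T = 4.1

Technical coefficients a_ij = z_ij / X_j:
  a_RR = 17/340 = 0.05, a_AR = 85/340 = 0.25, a_TR = 0/340 = 0.00
  a_RA = 45/300 = 0.15, a_AA = 15/300 = 0.05, a_TA = 45/300 = 0.15
  a_RT = 38/380 = 0.10, a_AT = 114/380 = 0.30, a_TT = 38/380 = 0.10
I − A =
  [   0.95    -0.15    -0.10]
  [  -0.25     0.95    -0.30]
  [   0.00    -0.15     0.90]
Cofactors of I−A, C_ij = (−1)^(i+j)·(minor ij) (rows/columns in the sector order above):
  C_11 = (0.95)(0.90) − (-0.30)(-0.15) = 0.8100
  C_12 = −[(-0.25)(0.90) − (-0.30)(0.00)] = 0.2250
  C_13 = (-0.25)(-0.15) − (0.95)(0.00) = 0.0375
  C_21 = −[(-0.15)(0.90) − (-0.10)(-0.15)] = 0.1500
  C_22 = (0.95)(0.90) − (-0.10)(0.00) = 0.8550
  C_23 = −[(0.95)(-0.15) − (-0.15)(0.00)] = 0.1425
  C_31 = (-0.15)(-0.30) − (-0.10)(0.95) = 0.1400
  C_32 = −[(0.95)(-0.30) − (-0.10)(-0.25)] = 0.3100
  C_33 = (0.95)(0.95) − (-0.15)(-0.25) = 0.8650
det(I−A) = Σ_j (I−A)_1j·C_1j = (0.95)(0.8100) + (-0.15)(0.2250) + (-0.10)(0.0375) = 0.7320
adj(I−A) = Cᵀ =
  [ 0.8100   0.1500   0.1400]
  [ 0.2250   0.8550   0.3100]
  [ 0.0375   0.1425   0.8650]
(I − A)⁻¹ = adj(I−A) / det(I−A) ≈
  [   1.1066     0.2049     0.1913]
  [   0.3074     1.1680     0.4235]
  [   0.0512     0.1947     1.1817]
Δx = (I − A)⁻¹ Δd with Δd having +80 in the Recycling component and 0 elsewhere.
So Δx_T = L_TR · (+80), where L_TR = adj(I−A)_TR / det(I−A) = 0.0375 / 0.7320.
Δx_T = 0.0375 × (+80) / 0.7320 = 3.00 / 0.7320 ≈ 4.1.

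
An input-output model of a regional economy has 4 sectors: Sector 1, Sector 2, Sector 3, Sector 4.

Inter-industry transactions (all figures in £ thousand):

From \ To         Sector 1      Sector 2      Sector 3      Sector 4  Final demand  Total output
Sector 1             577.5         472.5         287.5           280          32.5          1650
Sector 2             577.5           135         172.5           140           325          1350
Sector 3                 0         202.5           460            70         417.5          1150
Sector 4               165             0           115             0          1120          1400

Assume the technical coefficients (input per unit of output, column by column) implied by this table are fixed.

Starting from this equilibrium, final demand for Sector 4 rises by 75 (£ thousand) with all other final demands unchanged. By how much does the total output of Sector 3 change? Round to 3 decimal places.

Technical coefficients a_ij = z_ij / X_j:
  a_11 = 577.5/1650 = 0.35, a_21 = 577.5/1650 = 0.35, a_31 = 0/1650 = 0.00, a_41 = 165/1650 = 0.10
  a_12 = 472.5/1350 = 0.35, a_22 = 135/1350 = 0.10, a_32 = 202.5/1350 = 0.15, a_42 = 0/1350 = 0.00
  a_13 = 287.5/1150 = 0.25, a_23 = 172.5/1150 = 0.15, a_33 = 460/1150 = 0.40, a_43 = 115/1150 = 0.10
  a_14 = 280/1400 = 0.20, a_24 = 140/1400 = 0.10, a_34 = 70/1400 = 0.05, a_44 = 0/1400 = 0.00
I − A =
  [   0.65    -0.35    -0.25    -0.20]
  [  -0.35     0.90    -0.15    -0.10]
  [   0.00    -0.15     0.60    -0.05]
  [  -0.10     0.00    -0.10     1.00]
Compute the cofactors C_ij = (−1)^(i+j)·(3×3 minor ij) of I−A; the adjugate is their transpose:
adj(I−A) = Cᵀ =
  [ 0.511500   0.248750   0.299000   0.142125]
  [ 0.215000   0.373500   0.198000   0.090250]
  [ 0.058500   0.096250   0.441000   0.043375]
  [ 0.057000   0.034500   0.074000   0.249750]
det(I−A) = Σ_j (I−A)_1j·C_1j = (0.65)(0.511500) + (-0.35)(0.215000) + (-0.25)(0.058500) + (-0.20)(0.057000) = 0.2312
(I − A)⁻¹ = adj(I−A) / det(I−A) ≈
  [   2.2124     1.0759     1.2933     0.6147]
  [   0.9299     1.6155     0.8564     0.3904]
  [   0.2530     0.4163     1.9074     0.1876]
  [   0.2465     0.1492     0.3201     1.0802]
Δx = (I − A)⁻¹ Δd with Δd having +75 in the Sector 4 component and 0 elsewhere.
So Δx_3 = L_34 · (+75), where L_34 = adj(I−A)_34 / det(I−A) = 0.043375 / 0.2312.
Δx_3 = 0.043375 × (+75) / 0.2312 = 3.253125 / 0.2312 ≈ 14.071.

Δx_3 = 14.071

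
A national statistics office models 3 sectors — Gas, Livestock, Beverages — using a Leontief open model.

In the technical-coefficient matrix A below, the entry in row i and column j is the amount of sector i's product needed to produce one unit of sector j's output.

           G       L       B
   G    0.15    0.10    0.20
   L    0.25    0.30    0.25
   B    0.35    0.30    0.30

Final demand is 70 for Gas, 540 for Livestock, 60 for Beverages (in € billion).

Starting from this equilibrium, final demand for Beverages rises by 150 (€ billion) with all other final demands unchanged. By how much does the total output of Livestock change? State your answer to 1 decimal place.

Δx_L = 150.0

I − A =
  [   0.85    -0.10    -0.20]
  [  -0.25     0.70    -0.25]
  [  -0.35    -0.30     0.70]
Cofactors of I−A, C_ij = (−1)^(i+j)·(minor ij) (rows/columns in the sector order above):
  C_11 = (0.70)(0.70) − (-0.25)(-0.30) = 0.4150
  C_12 = −[(-0.25)(0.70) − (-0.25)(-0.35)] = 0.2625
  C_13 = (-0.25)(-0.30) − (0.70)(-0.35) = 0.3200
  C_21 = −[(-0.10)(0.70) − (-0.20)(-0.30)] = 0.1300
  C_22 = (0.85)(0.70) − (-0.20)(-0.35) = 0.5250
  C_23 = −[(0.85)(-0.30) − (-0.10)(-0.35)] = 0.2900
  C_31 = (-0.10)(-0.25) − (-0.20)(0.70) = 0.1650
  C_32 = −[(0.85)(-0.25) − (-0.20)(-0.25)] = 0.2625
  C_33 = (0.85)(0.70) − (-0.10)(-0.25) = 0.5700
det(I−A) = Σ_j (I−A)_1j·C_1j = (0.85)(0.4150) + (-0.10)(0.2625) + (-0.20)(0.3200) = 0.2625
adj(I−A) = Cᵀ =
  [ 0.4150   0.1300   0.1650]
  [ 0.2625   0.5250   0.2625]
  [ 0.3200   0.2900   0.5700]
(I − A)⁻¹ = adj(I−A) / det(I−A) ≈
  [   1.5810     0.4952     0.6286]
  [   1.0000     2.0000     1.0000]
  [   1.2190     1.1048     2.1714]
Δx = (I − A)⁻¹ Δd with Δd having +150 in the Beverages component and 0 elsewhere.
So Δx_L = L_LB · (+150), where L_LB = adj(I−A)_LB / det(I−A) = 0.2625 / 0.2625.
Δx_L = 0.2625 × (+150) / 0.2625 = 39.375 / 0.2625 = 150.0.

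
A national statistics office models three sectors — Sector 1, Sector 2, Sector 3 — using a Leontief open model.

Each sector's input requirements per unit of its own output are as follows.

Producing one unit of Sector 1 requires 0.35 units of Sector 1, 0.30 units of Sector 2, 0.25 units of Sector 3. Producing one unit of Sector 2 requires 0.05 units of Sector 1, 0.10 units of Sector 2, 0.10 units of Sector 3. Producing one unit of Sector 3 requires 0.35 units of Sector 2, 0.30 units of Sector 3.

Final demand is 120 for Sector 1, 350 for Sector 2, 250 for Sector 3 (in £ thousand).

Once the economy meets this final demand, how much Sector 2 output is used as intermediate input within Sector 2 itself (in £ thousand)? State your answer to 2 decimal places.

I − A =
  [   0.65    -0.05     0.00]
  [  -0.30     0.90    -0.35]
  [  -0.25    -0.10     0.70]
Cofactors of I−A, C_ij = (−1)^(i+j)·(minor ij) (rows/columns in the sector order above):
  C_11 = (0.90)(0.70) − (-0.35)(-0.10) = 0.5950
  C_12 = −[(-0.30)(0.70) − (-0.35)(-0.25)] = 0.2975
  C_13 = (-0.30)(-0.10) − (0.90)(-0.25) = 0.2550
  C_21 = −[(-0.05)(0.70) − (0.00)(-0.10)] = 0.0350
  C_22 = (0.65)(0.70) − (0.00)(-0.25) = 0.4550
  C_23 = −[(0.65)(-0.10) − (-0.05)(-0.25)] = 0.0775
  C_31 = (-0.05)(-0.35) − (0.00)(0.90) = 0.0175
  C_32 = −[(0.65)(-0.35) − (0.00)(-0.30)] = 0.2275
  C_33 = (0.65)(0.90) − (-0.05)(-0.30) = 0.5700
det(I−A) = Σ_j (I−A)_1j·C_1j = (0.65)(0.5950) + (-0.05)(0.2975) + (0.00)(0.2550) = 0.371875
adj(I−A) = Cᵀ =
  [ 0.5950   0.0350   0.0175]
  [ 0.2975   0.4550   0.2275]
  [ 0.2550   0.0775   0.5700]
(I − A)⁻¹ = adj(I−A) / det(I−A) ≈
  [   1.6000     0.0941     0.0471]
  [   0.8000     1.2235     0.6118]
  [   0.6857     0.2084     1.5328]
First solve x = (I − A)⁻¹ d = adj(I−A)·d / det(I−A); in particular x_2 = (0.2975·120 + 0.4550·350 + 0.2275·250) / 0.371875 = 251.825 / 0.371875 ≈ 677.1765.
Intermediate flow from 2 to 2: z_22 = a_22 · x_2 = 0.10 × 251.825 / 0.371875 = 25.1825 / 0.371875 ≈ 67.72.

z_22 = 67.72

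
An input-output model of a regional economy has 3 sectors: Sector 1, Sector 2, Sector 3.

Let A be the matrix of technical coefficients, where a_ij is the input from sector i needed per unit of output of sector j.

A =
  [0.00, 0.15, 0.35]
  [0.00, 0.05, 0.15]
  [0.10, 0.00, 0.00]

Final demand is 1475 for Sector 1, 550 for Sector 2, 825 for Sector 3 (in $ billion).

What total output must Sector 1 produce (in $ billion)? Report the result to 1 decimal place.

x_1 = 1942.7

I − A =
  [   1.00    -0.15    -0.35]
  [   0.00     0.95    -0.15]
  [  -0.10     0.00     1.00]
Cofactors of I−A, C_ij = (−1)^(i+j)·(minor ij) (rows/columns in the sector order above):
  C_11 = (0.95)(1.00) − (-0.15)(0.00) = 0.9500
  C_12 = −[(0.00)(1.00) − (-0.15)(-0.10)] = 0.0150
  C_13 = (0.00)(0.00) − (0.95)(-0.10) = 0.0950
  C_21 = −[(-0.15)(1.00) − (-0.35)(0.00)] = 0.1500
  C_22 = (1.00)(1.00) − (-0.35)(-0.10) = 0.9650
  C_23 = −[(1.00)(0.00) − (-0.15)(-0.10)] = 0.0150
  C_31 = (-0.15)(-0.15) − (-0.35)(0.95) = 0.3550
  C_32 = −[(1.00)(-0.15) − (-0.35)(0.00)] = 0.1500
  C_33 = (1.00)(0.95) − (-0.15)(0.00) = 0.9500
det(I−A) = Σ_j (I−A)_1j·C_1j = (1.00)(0.9500) + (-0.15)(0.0150) + (-0.35)(0.0950) = 0.9145
adj(I−A) = Cᵀ =
  [ 0.9500   0.1500   0.3550]
  [ 0.0150   0.9650   0.1500]
  [ 0.0950   0.0150   0.9500]
(I − A)⁻¹ = adj(I−A) / det(I−A) ≈
  [   1.0388     0.1640     0.3882]
  [   0.0164     1.0552     0.1640]
  [   0.1039     0.0164     1.0388]
x = (I − A)⁻¹ d = adj(I−A)·d / det(I−A), with det(I−A) = 0.9145:
  x_1 = (0.9500·1475 + 0.1500·550 + 0.3550·825) / 0.9145 = 1776.625 / 0.9145 ≈ 1942.7
  x_2 = (0.0150·1475 + 0.9650·550 + 0.1500·825) / 0.9145 = 676.625 / 0.9145 ≈ 739.9
  x_3 = (0.0950·1475 + 0.0150·550 + 0.9500·825) / 0.9145 = 932.125 / 0.9145 ≈ 1019.3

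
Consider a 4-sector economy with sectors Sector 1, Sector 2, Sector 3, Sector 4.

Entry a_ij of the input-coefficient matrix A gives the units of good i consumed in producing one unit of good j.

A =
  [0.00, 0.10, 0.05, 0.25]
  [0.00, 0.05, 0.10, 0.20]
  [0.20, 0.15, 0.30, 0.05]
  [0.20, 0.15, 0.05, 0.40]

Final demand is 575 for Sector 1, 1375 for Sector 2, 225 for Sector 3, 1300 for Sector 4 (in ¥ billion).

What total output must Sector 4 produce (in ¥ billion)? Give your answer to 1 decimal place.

I − A =
  [   1.00    -0.10    -0.05    -0.25]
  [   0.00     0.95    -0.10    -0.20]
  [  -0.20    -0.15     0.70    -0.05]
  [  -0.20    -0.15    -0.05     0.60]
Compute the cofactors C_ij = (−1)^(i+j)·(3×3 minor ij) of I−A; the adjugate is their transpose:
adj(I−A) = Cᵀ =
  [ 0.364375   0.074750   0.049625   0.180875]
  [ 0.043000   0.373500   0.067000   0.148000]
  [ 0.123500   0.110500   0.488500   0.129000]
  [ 0.142500   0.127500   0.074000   0.638500]
det(I−A) = Σ_j (I−A)_1j·C_1j = (1.00)(0.364375) + (-0.10)(0.043000) + (-0.05)(0.123500) + (-0.25)(0.142500) = 0.318275
(I − A)⁻¹ = adj(I−A) / det(I−A) ≈
  [   1.1448     0.2349     0.1559     0.5683]
  [   0.1351     1.1735     0.2105     0.4650]
  [   0.3880     0.3472     1.5348     0.4053]
  [   0.4477     0.4006     0.2325     2.0061]
x = (I − A)⁻¹ d = adj(I−A)·d / det(I−A), with det(I−A) = 0.318275:
  x_1 = (0.364375·575 + 0.074750·1375 + 0.049625·225 + 0.180875·1300) / 0.318275 = 558.60 / 0.318275 ≈ 1755.1
  x_2 = (0.043000·575 + 0.373500·1375 + 0.067000·225 + 0.148000·1300) / 0.318275 = 745.7625 / 0.318275 ≈ 2343.1
  x_3 = (0.123500·575 + 0.110500·1375 + 0.488500·225 + 0.129000·1300) / 0.318275 = 500.5625 / 0.318275 ≈ 1572.7
  x_4 = (0.142500·575 + 0.127500·1375 + 0.074000·225 + 0.638500·1300) / 0.318275 = 1103.95 / 0.318275 ≈ 3468.5

x_4 = 3468.5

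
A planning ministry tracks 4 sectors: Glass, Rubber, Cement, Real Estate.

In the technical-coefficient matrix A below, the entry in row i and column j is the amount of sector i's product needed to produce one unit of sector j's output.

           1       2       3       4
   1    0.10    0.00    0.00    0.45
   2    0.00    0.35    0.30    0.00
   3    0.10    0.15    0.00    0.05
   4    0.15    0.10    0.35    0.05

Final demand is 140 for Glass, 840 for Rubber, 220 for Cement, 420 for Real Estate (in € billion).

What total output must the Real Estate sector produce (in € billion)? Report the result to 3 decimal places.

x_4 = 907.366

I − A =
  [   0.90     0.00     0.00    -0.45]
  [   0.00     0.65    -0.30     0.00]
  [  -0.10    -0.15     1.00    -0.05]
  [  -0.15    -0.10    -0.35     0.95]
Compute the cofactors C_ij = (−1)^(i+j)·(3×3 minor ij) of I−A; the adjugate is their transpose:
adj(I−A) = Cᵀ =
  [ 0.561875   0.068625   0.115875   0.272250]
  [ 0.030750   0.756000   0.236250   0.027000]
  [ 0.066625   0.127125   0.511875   0.058500]
  [ 0.116500   0.137250   0.231750   0.544500]
det(I−A) = Σ_j (I−A)_1j·C_1j = (0.90)(0.561875) + (0.00)(0.030750) + (0.00)(0.066625) + (-0.45)(0.116500) = 0.4532625
(I − A)⁻¹ = adj(I−A) / det(I−A) ≈
  [   1.2396     0.1514     0.2556     0.6006]
  [   0.0678     1.6679     0.5212     0.0596]
  [   0.1470     0.2805     1.1293     0.1291]
  [   0.2570     0.3028     0.5113     1.2013]
x = (I − A)⁻¹ d = adj(I−A)·d / det(I−A), with det(I−A) = 0.4532625:
  x_1 = (0.561875·140 + 0.068625·840 + 0.115875·220 + 0.272250·420) / 0.4532625 = 276.145 / 0.4532625 ≈ 609.239
  x_2 = (0.030750·140 + 0.756000·840 + 0.236250·220 + 0.027000·420) / 0.4532625 = 702.66 / 0.4532625 ≈ 1550.228
  x_3 = (0.066625·140 + 0.127125·840 + 0.511875·220 + 0.058500·420) / 0.4532625 = 253.295 / 0.4532625 ≈ 558.826
  x_4 = (0.116500·140 + 0.137250·840 + 0.231750·220 + 0.544500·420) / 0.4532625 = 411.275 / 0.4532625 ≈ 907.366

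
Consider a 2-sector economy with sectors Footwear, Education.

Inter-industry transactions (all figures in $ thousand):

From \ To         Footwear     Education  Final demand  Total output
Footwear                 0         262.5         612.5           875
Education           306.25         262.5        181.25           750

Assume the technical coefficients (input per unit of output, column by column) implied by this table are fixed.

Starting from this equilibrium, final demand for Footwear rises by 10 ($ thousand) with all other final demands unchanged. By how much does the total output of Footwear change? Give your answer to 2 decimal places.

Technical coefficients a_ij = z_ij / X_j:
  a_FF = 0/875 = 0.00, a_EF = 306.25/875 = 0.35
  a_FE = 262.5/750 = 0.35, a_EE = 262.5/750 = 0.35
I − A =
  [   1.00    -0.35]
  [  -0.35     0.65]
det(I−A) = (1.00)(0.65) − (-0.35)(-0.35) = 0.5275
adj(I−A) = [[0.65, 0.35], [0.35, 1.00]]
(I − A)⁻¹ = adj(I−A) / det(I−A) ≈
  [   1.2322     0.6635]
  [   0.6635     1.8957]
Δx = (I − A)⁻¹ Δd with Δd having +10 in the Footwear component and 0 elsewhere.
So Δx_F = L_FF · (+10), where L_FF = adj(I−A)_FF / det(I−A) = 0.65 / 0.5275.
Δx_F = 0.65 × (+10) / 0.5275 = 6.50 / 0.5275 ≈ 12.32.

Δx_F = 12.32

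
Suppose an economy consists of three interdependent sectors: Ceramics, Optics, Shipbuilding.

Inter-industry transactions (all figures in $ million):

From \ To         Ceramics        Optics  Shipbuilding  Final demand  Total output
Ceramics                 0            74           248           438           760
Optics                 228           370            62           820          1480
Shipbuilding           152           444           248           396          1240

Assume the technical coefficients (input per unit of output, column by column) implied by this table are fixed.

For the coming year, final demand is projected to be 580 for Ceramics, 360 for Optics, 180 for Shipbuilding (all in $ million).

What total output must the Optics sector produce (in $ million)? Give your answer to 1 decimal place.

Technical coefficients a_ij = z_ij / X_j:
  a_CC = 0/760 = 0.00, a_OC = 228/760 = 0.30, a_SC = 152/760 = 0.20
  a_CO = 74/1480 = 0.05, a_OO = 370/1480 = 0.25, a_SO = 444/1480 = 0.30
  a_CS = 248/1240 = 0.20, a_OS = 62/1240 = 0.05, a_SS = 248/1240 = 0.20
I − A =
  [   1.00    -0.05    -0.20]
  [  -0.30     0.75    -0.05]
  [  -0.20    -0.30     0.80]
Cofactors of I−A, C_ij = (−1)^(i+j)·(minor ij) (rows/columns in the sector order above):
  C_11 = (0.75)(0.80) − (-0.05)(-0.30) = 0.5850
  C_12 = −[(-0.30)(0.80) − (-0.05)(-0.20)] = 0.2500
  C_13 = (-0.30)(-0.30) − (0.75)(-0.20) = 0.2400
  C_21 = −[(-0.05)(0.80) − (-0.20)(-0.30)] = 0.1000
  C_22 = (1.00)(0.80) − (-0.20)(-0.20) = 0.7600
  C_23 = −[(1.00)(-0.30) − (-0.05)(-0.20)] = 0.3100
  C_31 = (-0.05)(-0.05) − (-0.20)(0.75) = 0.1525
  C_32 = −[(1.00)(-0.05) − (-0.20)(-0.30)] = 0.1100
  C_33 = (1.00)(0.75) − (-0.05)(-0.30) = 0.7350
det(I−A) = Σ_j (I−A)_1j·C_1j = (1.00)(0.5850) + (-0.05)(0.2500) + (-0.20)(0.2400) = 0.5245
adj(I−A) = Cᵀ =
  [ 0.5850   0.1000   0.1525]
  [ 0.2500   0.7600   0.1100]
  [ 0.2400   0.3100   0.7350]
(I − A)⁻¹ = adj(I−A) / det(I−A) ≈
  [   1.1153     0.1907     0.2908]
  [   0.4766     1.4490     0.2097]
  [   0.4576     0.5910     1.4013]
x = (I − A)⁻¹ d = adj(I−A)·d / det(I−A), with det(I−A) = 0.5245:
  x_C = (0.5850·580 + 0.1000·360 + 0.1525·180) / 0.5245 = 402.75 / 0.5245 ≈ 767.9
  x_O = (0.2500·580 + 0.7600·360 + 0.1100·180) / 0.5245 = 438.40 / 0.5245 ≈ 835.8
  x_S = (0.2400·580 + 0.3100·360 + 0.7350·180) / 0.5245 = 383.10 / 0.5245 ≈ 730.4

x_O = 835.8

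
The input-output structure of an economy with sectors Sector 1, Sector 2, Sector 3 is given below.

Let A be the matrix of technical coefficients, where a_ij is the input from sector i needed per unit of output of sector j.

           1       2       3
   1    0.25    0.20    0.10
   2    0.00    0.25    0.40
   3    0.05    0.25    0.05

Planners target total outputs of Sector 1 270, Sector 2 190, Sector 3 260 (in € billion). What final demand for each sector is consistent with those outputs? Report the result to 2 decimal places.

d_1 = 138.50, d_2 = 38.50, d_3 = 186.00

I − A =
  [   0.75    -0.20    -0.10]
  [   0.00     0.75    -0.40]
  [  -0.05    -0.25     0.95]
d = (I − A) x:
  d_1 = (+0.75)·270 + (-0.20)·190 + (-0.10)·260 = 138.50
  d_2 = (+0.00)·270 + (+0.75)·190 + (-0.40)·260 = 38.50
  d_3 = (-0.05)·270 + (-0.25)·190 + (+0.95)·260 = 186.00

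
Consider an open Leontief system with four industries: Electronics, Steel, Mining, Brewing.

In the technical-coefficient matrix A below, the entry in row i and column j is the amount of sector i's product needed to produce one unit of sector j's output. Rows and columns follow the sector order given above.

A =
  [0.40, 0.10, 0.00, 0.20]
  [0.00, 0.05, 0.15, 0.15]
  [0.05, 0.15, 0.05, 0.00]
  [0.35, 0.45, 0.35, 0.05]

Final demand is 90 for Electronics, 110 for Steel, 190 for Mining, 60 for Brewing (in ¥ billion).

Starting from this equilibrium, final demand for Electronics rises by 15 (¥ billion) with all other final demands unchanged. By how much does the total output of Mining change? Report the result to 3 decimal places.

I − A =
  [   0.60    -0.10     0.00    -0.20]
  [   0.00     0.95    -0.15    -0.15]
  [  -0.05    -0.15     0.95     0.00]
  [  -0.35    -0.45    -0.35     0.95]
Compute the cofactors C_ij = (−1)^(i+j)·(3×3 minor ij) of I−A; the adjugate is their transpose:
adj(I−A) = Cᵀ =
  [ 0.764000   0.186250   0.099500   0.190250]
  [ 0.059625   0.471500   0.106500   0.087000]
  [ 0.049625   0.084250   0.429250   0.023750]
  [ 0.328000   0.323000   0.245250   0.527250]
det(I−A) = Σ_j (I−A)_1j·C_1j = (0.60)(0.764000) + (-0.10)(0.059625) + (0.00)(0.049625) + (-0.20)(0.328000) = 0.3868375
(I − A)⁻¹ = adj(I−A) / det(I−A) ≈
  [   1.9750     0.4815     0.2572     0.4918]
  [   0.1541     1.2189     0.2753     0.2249]
  [   0.1283     0.2178     1.1096     0.0614]
  [   0.8479     0.8350     0.6340     1.3630]
Δx = (I − A)⁻¹ Δd with Δd having +15 in the Electronics component and 0 elsewhere.
So Δx_3 = L_31 · (+15), where L_31 = adj(I−A)_31 / det(I−A) = 0.049625 / 0.3868375.
Δx_3 = 0.049625 × (+15) / 0.3868375 = 0.744375 / 0.3868375 ≈ 1.924.

Δx_3 = 1.924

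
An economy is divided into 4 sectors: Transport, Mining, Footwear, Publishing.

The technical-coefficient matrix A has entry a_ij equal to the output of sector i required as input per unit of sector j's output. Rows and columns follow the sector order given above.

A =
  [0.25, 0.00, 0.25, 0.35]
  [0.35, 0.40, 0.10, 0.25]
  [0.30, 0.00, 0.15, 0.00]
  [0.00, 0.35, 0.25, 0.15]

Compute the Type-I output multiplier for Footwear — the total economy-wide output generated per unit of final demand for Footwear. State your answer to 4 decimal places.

m_3 = 4.5623

I − A =
  [   0.75     0.00    -0.25    -0.35]
  [  -0.35     0.60    -0.10    -0.25]
  [  -0.30     0.00     0.85     0.00]
  [   0.00    -0.35    -0.25     0.85]
Compute the cofactors C_ij = (−1)^(i+j)·(3×3 minor ij) of I−A; the adjugate is their transpose:
adj(I−A) = Cᵀ =
  [ 0.359125   0.104125   0.170375   0.178500]
  [ 0.297125   0.451875   0.215625   0.255250]
  [ 0.126750   0.036750   0.274000   0.063000]
  [ 0.159625   0.196875   0.169375   0.337500]
det(I−A) = Σ_j (I−A)_1j·C_1j = (0.75)(0.359125) + (0.00)(0.297125) + (-0.25)(0.126750) + (-0.35)(0.159625) = 0.1817875
(I − A)⁻¹ = adj(I−A) / det(I−A) ≈
  [   1.97552     0.57278     0.93722     0.98192]
  [   1.63446     2.48573     1.18614     1.40411]
  [   0.69724     0.20216     1.50725     0.34656]
  [   0.87809     1.08300     0.93172     1.85656]
The output multiplier for sector j is the column-j sum of the Leontief inverse (I − A)⁻¹ = adj(I−A) / det(I−A).
Column 3 of adj(I−A): (0.170375, 0.215625, 0.274000, 0.169375); det(I−A) = 0.1817875.
m_3 = (0.170375 + 0.215625 + 0.274000 + 0.169375) / 0.1817875 = 0.829375 / 0.1817875 ≈ 4.5623.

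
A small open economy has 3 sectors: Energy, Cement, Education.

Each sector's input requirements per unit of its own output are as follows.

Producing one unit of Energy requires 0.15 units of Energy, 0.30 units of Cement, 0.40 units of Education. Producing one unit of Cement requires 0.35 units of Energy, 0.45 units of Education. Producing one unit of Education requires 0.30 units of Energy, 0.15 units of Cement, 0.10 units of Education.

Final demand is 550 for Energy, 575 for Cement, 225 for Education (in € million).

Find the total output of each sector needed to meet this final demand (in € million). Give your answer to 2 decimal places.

x_1 = 1844.05, x_2 = 1393.14, x_3 = 1766.15

I − A =
  [   0.85    -0.35    -0.30]
  [  -0.30     1.00    -0.15]
  [  -0.40    -0.45     0.90]
Cofactors of I−A, C_ij = (−1)^(i+j)·(minor ij) (rows/columns in the sector order above):
  C_11 = (1.00)(0.90) − (-0.15)(-0.45) = 0.8325
  C_12 = −[(-0.30)(0.90) − (-0.15)(-0.40)] = 0.3300
  C_13 = (-0.30)(-0.45) − (1.00)(-0.40) = 0.5350
  C_21 = −[(-0.35)(0.90) − (-0.30)(-0.45)] = 0.4500
  C_22 = (0.85)(0.90) − (-0.30)(-0.40) = 0.6450
  C_23 = −[(0.85)(-0.45) − (-0.35)(-0.40)] = 0.5225
  C_31 = (-0.35)(-0.15) − (-0.30)(1.00) = 0.3525
  C_32 = −[(0.85)(-0.15) − (-0.30)(-0.30)] = 0.2175
  C_33 = (0.85)(1.00) − (-0.35)(-0.30) = 0.7450
det(I−A) = Σ_j (I−A)_1j·C_1j = (0.85)(0.8325) + (-0.35)(0.3300) + (-0.30)(0.5350) = 0.431625
adj(I−A) = Cᵀ =
  [ 0.8325   0.4500   0.3525]
  [ 0.3300   0.6450   0.2175]
  [ 0.5350   0.5225   0.7450]
(I − A)⁻¹ = adj(I−A) / det(I−A) ≈
  [   1.9288     1.0426     0.8167]
  [   0.7646     1.4944     0.5039]
  [   1.2395     1.2105     1.7260]
x = (I − A)⁻¹ d = adj(I−A)·d / det(I−A), with det(I−A) = 0.431625:
  x_1 = (0.8325·550 + 0.4500·575 + 0.3525·225) / 0.431625 = 795.9375 / 0.431625 ≈ 1844.05
  x_2 = (0.3300·550 + 0.6450·575 + 0.2175·225) / 0.431625 = 601.3125 / 0.431625 ≈ 1393.14
  x_3 = (0.5350·550 + 0.5225·575 + 0.7450·225) / 0.431625 = 762.3125 / 0.431625 ≈ 1766.15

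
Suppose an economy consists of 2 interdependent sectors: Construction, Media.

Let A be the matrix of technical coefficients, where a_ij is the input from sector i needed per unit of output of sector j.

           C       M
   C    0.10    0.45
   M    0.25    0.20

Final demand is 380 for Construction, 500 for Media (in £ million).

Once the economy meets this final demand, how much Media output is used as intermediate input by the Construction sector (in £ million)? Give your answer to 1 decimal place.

z_MC = 217.7

I − A =
  [   0.90    -0.45]
  [  -0.25     0.80]
det(I−A) = (0.90)(0.80) − (-0.45)(-0.25) = 0.6075
adj(I−A) = [[0.80, 0.45], [0.25, 0.90]]
(I − A)⁻¹ = adj(I−A) / det(I−A) ≈
  [   1.3169     0.7407]
  [   0.4115     1.4815]
First solve x = (I − A)⁻¹ d = adj(I−A)·d / det(I−A); in particular x_C = (0.80·380 + 0.45·500) / 0.6075 = 529.00 / 0.6075 ≈ 870.782.
Intermediate flow from M to C: z_MC = a_MC · x_C = 0.25 × 529.00 / 0.6075 = 132.25 / 0.6075 ≈ 217.7.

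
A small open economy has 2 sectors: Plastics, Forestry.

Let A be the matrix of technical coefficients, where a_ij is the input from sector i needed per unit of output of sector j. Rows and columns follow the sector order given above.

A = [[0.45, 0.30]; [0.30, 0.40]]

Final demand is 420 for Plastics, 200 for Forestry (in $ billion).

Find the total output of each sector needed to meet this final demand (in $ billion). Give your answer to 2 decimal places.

I − A =
  [   0.55    -0.30]
  [  -0.30     0.60]
det(I−A) = (0.55)(0.60) − (-0.30)(-0.30) = 0.2400
adj(I−A) = [[0.60, 0.30], [0.30, 0.55]]
(I − A)⁻¹ = adj(I−A) / det(I−A) ≈
  [   2.5000     1.2500]
  [   1.2500     2.2917]
x = (I − A)⁻¹ d = adj(I−A)·d / det(I−A), with det(I−A) = 0.2400:
  x_1 = (0.60·420 + 0.30·200) / 0.2400 = 312.00 / 0.2400 = 1300.00
  x_2 = (0.30·420 + 0.55·200) / 0.2400 = 236.00 / 0.2400 ≈ 983.33

x_1 = 1300.00, x_2 = 983.33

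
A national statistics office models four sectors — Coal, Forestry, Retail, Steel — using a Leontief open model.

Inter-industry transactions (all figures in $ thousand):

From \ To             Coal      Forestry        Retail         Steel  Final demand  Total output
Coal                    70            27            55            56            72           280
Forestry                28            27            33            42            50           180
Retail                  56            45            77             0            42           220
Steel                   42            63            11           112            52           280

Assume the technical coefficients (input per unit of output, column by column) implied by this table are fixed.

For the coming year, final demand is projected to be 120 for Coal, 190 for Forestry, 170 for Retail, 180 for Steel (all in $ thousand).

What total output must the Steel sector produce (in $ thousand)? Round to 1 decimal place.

Technical coefficients a_ij = z_ij / X_j:
  a_CC = 70/280 = 0.25, a_FC = 28/280 = 0.10, a_RC = 56/280 = 0.20, a_SC = 42/280 = 0.15
  a_CF = 27/180 = 0.15, a_FF = 27/180 = 0.15, a_RF = 45/180 = 0.25, a_SF = 63/180 = 0.35
  a_CR = 55/220 = 0.25, a_FR = 33/220 = 0.15, a_RR = 77/220 = 0.35, a_SR = 11/220 = 0.05
  a_CS = 56/280 = 0.20, a_FS = 42/280 = 0.15, a_RS = 0/280 = 0.00, a_SS = 112/280 = 0.40
I − A =
  [   0.75    -0.15    -0.25    -0.20]
  [  -0.10     0.85    -0.15    -0.15]
  [  -0.20    -0.25     0.65     0.00]
  [  -0.15    -0.35    -0.05     0.60]
Compute the cofactors C_ij = (−1)^(i+j)·(3×3 minor ij) of I−A; the adjugate is their transpose:
adj(I−A) = Cᵀ =
  [ 0.273000   0.144000   0.148000   0.127000]
  [ 0.073125   0.241000   0.090250   0.084625]
  [ 0.112125   0.137000   0.298250   0.071625]
  [ 0.120250   0.188000   0.114500   0.323250]
det(I−A) = Σ_j (I−A)_1j·C_1j = (0.75)(0.273000) + (-0.15)(0.073125) + (-0.25)(0.112125) + (-0.20)(0.120250) = 0.1417
(I − A)⁻¹ = adj(I−A) / det(I−A) ≈
  [   1.9266     1.0162     1.0445     0.8963]
  [   0.5161     1.7008     0.6369     0.5972]
  [   0.7913     0.9668     2.1048     0.5055]
  [   0.8486     1.3267     0.8080     2.2812]
x = (I − A)⁻¹ d = adj(I−A)·d / det(I−A), with det(I−A) = 0.1417:
  x_C = (0.273000·120 + 0.144000·190 + 0.148000·170 + 0.127000·180) / 0.1417 = 108.14 / 0.1417 ≈ 763.2
  x_F = (0.073125·120 + 0.241000·190 + 0.090250·170 + 0.084625·180) / 0.1417 = 85.14 / 0.1417 ≈ 600.8
  x_R = (0.112125·120 + 0.137000·190 + 0.298250·170 + 0.071625·180) / 0.1417 = 103.08 / 0.1417 ≈ 727.5
  x_S = (0.120250·120 + 0.188000·190 + 0.114500·170 + 0.323250·180) / 0.1417 = 127.80 / 0.1417 ≈ 901.9

x_S = 901.9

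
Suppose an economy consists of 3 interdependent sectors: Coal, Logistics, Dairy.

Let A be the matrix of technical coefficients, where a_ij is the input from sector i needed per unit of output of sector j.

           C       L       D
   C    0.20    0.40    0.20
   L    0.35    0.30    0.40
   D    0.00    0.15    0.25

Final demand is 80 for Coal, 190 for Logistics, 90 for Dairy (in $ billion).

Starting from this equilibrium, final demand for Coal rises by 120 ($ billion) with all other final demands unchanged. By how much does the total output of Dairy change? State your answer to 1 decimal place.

I − A =
  [   0.80    -0.40    -0.20]
  [  -0.35     0.70    -0.40]
  [   0.00    -0.15     0.75]
Cofactors of I−A, C_ij = (−1)^(i+j)·(minor ij) (rows/columns in the sector order above):
  C_11 = (0.70)(0.75) − (-0.40)(-0.15) = 0.4650
  C_12 = −[(-0.35)(0.75) − (-0.40)(0.00)] = 0.2625
  C_13 = (-0.35)(-0.15) − (0.70)(0.00) = 0.0525
  C_21 = −[(-0.40)(0.75) − (-0.20)(-0.15)] = 0.3300
  C_22 = (0.80)(0.75) − (-0.20)(0.00) = 0.6000
  C_23 = −[(0.80)(-0.15) − (-0.40)(0.00)] = 0.1200
  C_31 = (-0.40)(-0.40) − (-0.20)(0.70) = 0.3000
  C_32 = −[(0.80)(-0.40) − (-0.20)(-0.35)] = 0.3900
  C_33 = (0.80)(0.70) − (-0.40)(-0.35) = 0.4200
det(I−A) = Σ_j (I−A)_1j·C_1j = (0.80)(0.4650) + (-0.40)(0.2625) + (-0.20)(0.0525) = 0.2565
adj(I−A) = Cᵀ =
  [ 0.4650   0.3300   0.3000]
  [ 0.2625   0.6000   0.3900]
  [ 0.0525   0.1200   0.4200]
(I − A)⁻¹ = adj(I−A) / det(I−A) ≈
  [   1.8129     1.2865     1.1696]
  [   1.0234     2.3392     1.5205]
  [   0.2047     0.4678     1.6374]
Δx = (I − A)⁻¹ Δd with Δd having +120 in the Coal component and 0 elsewhere.
So Δx_D = L_DC · (+120), where L_DC = adj(I−A)_DC / det(I−A) = 0.0525 / 0.2565.
Δx_D = 0.0525 × (+120) / 0.2565 = 6.30 / 0.2565 ≈ 24.6.

Δx_D = 24.6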